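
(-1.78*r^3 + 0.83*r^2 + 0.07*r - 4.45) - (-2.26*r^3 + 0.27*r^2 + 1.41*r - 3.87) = 0.48*r^3 + 0.56*r^2 - 1.34*r - 0.58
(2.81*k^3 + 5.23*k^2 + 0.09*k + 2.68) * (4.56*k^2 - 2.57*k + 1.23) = 12.8136*k^5 + 16.6271*k^4 - 9.5744*k^3 + 18.4224*k^2 - 6.7769*k + 3.2964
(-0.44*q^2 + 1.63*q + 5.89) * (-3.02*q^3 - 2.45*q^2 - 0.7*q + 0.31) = 1.3288*q^5 - 3.8446*q^4 - 21.4733*q^3 - 15.7079*q^2 - 3.6177*q + 1.8259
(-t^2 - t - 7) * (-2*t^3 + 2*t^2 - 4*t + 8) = 2*t^5 + 16*t^3 - 18*t^2 + 20*t - 56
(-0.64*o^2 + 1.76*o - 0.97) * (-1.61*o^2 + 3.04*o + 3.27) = 1.0304*o^4 - 4.7792*o^3 + 4.8193*o^2 + 2.8064*o - 3.1719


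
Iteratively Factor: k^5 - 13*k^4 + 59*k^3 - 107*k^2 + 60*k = (k - 4)*(k^4 - 9*k^3 + 23*k^2 - 15*k) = k*(k - 4)*(k^3 - 9*k^2 + 23*k - 15) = k*(k - 4)*(k - 1)*(k^2 - 8*k + 15) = k*(k - 5)*(k - 4)*(k - 1)*(k - 3)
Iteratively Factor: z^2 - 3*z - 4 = (z + 1)*(z - 4)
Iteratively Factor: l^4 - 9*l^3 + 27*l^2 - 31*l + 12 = (l - 1)*(l^3 - 8*l^2 + 19*l - 12) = (l - 1)^2*(l^2 - 7*l + 12) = (l - 4)*(l - 1)^2*(l - 3)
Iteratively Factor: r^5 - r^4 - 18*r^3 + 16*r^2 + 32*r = (r - 4)*(r^4 + 3*r^3 - 6*r^2 - 8*r) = (r - 4)*(r + 4)*(r^3 - r^2 - 2*r) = (r - 4)*(r - 2)*(r + 4)*(r^2 + r) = (r - 4)*(r - 2)*(r + 1)*(r + 4)*(r)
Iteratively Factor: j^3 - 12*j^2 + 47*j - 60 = (j - 3)*(j^2 - 9*j + 20) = (j - 4)*(j - 3)*(j - 5)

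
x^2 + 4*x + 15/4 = (x + 3/2)*(x + 5/2)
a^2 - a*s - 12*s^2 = (a - 4*s)*(a + 3*s)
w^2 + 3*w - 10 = (w - 2)*(w + 5)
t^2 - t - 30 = (t - 6)*(t + 5)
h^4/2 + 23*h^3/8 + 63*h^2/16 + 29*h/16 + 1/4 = (h/2 + 1/2)*(h + 1/4)*(h + 1/2)*(h + 4)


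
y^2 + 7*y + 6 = (y + 1)*(y + 6)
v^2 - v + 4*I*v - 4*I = (v - 1)*(v + 4*I)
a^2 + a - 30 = (a - 5)*(a + 6)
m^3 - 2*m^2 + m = m*(m - 1)^2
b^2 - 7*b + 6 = (b - 6)*(b - 1)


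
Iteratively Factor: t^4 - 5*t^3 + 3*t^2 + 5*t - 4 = (t + 1)*(t^3 - 6*t^2 + 9*t - 4) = (t - 1)*(t + 1)*(t^2 - 5*t + 4) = (t - 1)^2*(t + 1)*(t - 4)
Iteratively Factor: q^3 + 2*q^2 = (q)*(q^2 + 2*q) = q*(q + 2)*(q)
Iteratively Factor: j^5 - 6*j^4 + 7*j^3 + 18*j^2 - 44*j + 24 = (j - 3)*(j^4 - 3*j^3 - 2*j^2 + 12*j - 8) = (j - 3)*(j - 2)*(j^3 - j^2 - 4*j + 4) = (j - 3)*(j - 2)*(j - 1)*(j^2 - 4) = (j - 3)*(j - 2)^2*(j - 1)*(j + 2)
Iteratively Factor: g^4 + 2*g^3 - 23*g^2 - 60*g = (g + 3)*(g^3 - g^2 - 20*g) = g*(g + 3)*(g^2 - g - 20) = g*(g + 3)*(g + 4)*(g - 5)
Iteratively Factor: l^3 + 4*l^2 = (l)*(l^2 + 4*l) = l^2*(l + 4)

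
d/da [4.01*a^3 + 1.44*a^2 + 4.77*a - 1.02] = 12.03*a^2 + 2.88*a + 4.77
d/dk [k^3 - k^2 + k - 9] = 3*k^2 - 2*k + 1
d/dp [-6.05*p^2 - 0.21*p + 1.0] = -12.1*p - 0.21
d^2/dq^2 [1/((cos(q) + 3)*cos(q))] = (-(1 - cos(2*q))^2 + 45*cos(q)/4 - 11*cos(2*q)/2 - 9*cos(3*q)/4 + 33/2)/((cos(q) + 3)^3*cos(q)^3)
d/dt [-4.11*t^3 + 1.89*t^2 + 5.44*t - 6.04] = -12.33*t^2 + 3.78*t + 5.44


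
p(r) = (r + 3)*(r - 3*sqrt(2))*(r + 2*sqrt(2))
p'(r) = (r + 3)*(r - 3*sqrt(2)) + (r + 3)*(r + 2*sqrt(2)) + (r - 3*sqrt(2))*(r + 2*sqrt(2)) = 3*r^2 - 2*sqrt(2)*r + 6*r - 12 - 3*sqrt(2)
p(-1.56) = -10.60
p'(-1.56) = -13.89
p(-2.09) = -4.26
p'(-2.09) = -9.77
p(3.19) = -39.22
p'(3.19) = 24.40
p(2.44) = -51.66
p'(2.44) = 9.36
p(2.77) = -47.57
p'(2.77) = 15.56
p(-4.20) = -13.90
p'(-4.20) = 23.36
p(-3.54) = -2.99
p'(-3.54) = 10.12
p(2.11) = -53.82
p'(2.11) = 3.81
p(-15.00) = -2810.56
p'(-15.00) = 611.18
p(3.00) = -43.46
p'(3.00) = 20.27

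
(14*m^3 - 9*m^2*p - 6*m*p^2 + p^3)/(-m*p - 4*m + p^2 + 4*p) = (-14*m^2 - 5*m*p + p^2)/(p + 4)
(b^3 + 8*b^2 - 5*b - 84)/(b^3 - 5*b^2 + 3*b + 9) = (b^2 + 11*b + 28)/(b^2 - 2*b - 3)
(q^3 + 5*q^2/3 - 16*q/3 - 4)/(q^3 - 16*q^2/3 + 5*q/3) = (3*q^3 + 5*q^2 - 16*q - 12)/(q*(3*q^2 - 16*q + 5))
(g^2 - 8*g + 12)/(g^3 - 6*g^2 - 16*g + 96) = (g - 2)/(g^2 - 16)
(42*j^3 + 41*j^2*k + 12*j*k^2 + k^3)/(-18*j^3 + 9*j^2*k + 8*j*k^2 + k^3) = (-14*j^2 - 9*j*k - k^2)/(6*j^2 - 5*j*k - k^2)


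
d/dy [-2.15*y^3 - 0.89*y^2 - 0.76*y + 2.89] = -6.45*y^2 - 1.78*y - 0.76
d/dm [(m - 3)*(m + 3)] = 2*m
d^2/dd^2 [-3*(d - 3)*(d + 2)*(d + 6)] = -18*d - 30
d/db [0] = 0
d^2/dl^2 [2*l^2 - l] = 4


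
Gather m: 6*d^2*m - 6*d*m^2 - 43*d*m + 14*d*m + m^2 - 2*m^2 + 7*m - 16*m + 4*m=m^2*(-6*d - 1) + m*(6*d^2 - 29*d - 5)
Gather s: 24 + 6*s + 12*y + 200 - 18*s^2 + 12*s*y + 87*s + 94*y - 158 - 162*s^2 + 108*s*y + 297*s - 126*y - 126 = -180*s^2 + s*(120*y + 390) - 20*y - 60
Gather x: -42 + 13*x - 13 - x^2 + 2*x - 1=-x^2 + 15*x - 56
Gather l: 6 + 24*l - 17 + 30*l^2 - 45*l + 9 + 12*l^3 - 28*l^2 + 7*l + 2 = 12*l^3 + 2*l^2 - 14*l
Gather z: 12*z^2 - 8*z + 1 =12*z^2 - 8*z + 1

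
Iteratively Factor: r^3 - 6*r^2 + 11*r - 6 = (r - 2)*(r^2 - 4*r + 3) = (r - 2)*(r - 1)*(r - 3)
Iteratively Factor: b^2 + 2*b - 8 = (b + 4)*(b - 2)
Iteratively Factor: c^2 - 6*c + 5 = (c - 1)*(c - 5)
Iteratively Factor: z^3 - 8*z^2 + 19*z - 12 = (z - 4)*(z^2 - 4*z + 3) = (z - 4)*(z - 1)*(z - 3)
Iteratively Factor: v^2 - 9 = (v + 3)*(v - 3)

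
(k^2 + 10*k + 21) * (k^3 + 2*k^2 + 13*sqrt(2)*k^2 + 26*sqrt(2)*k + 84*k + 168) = k^5 + 12*k^4 + 13*sqrt(2)*k^4 + 125*k^3 + 156*sqrt(2)*k^3 + 533*sqrt(2)*k^2 + 1050*k^2 + 546*sqrt(2)*k + 3444*k + 3528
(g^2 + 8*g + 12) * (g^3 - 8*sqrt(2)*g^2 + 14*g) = g^5 - 8*sqrt(2)*g^4 + 8*g^4 - 64*sqrt(2)*g^3 + 26*g^3 - 96*sqrt(2)*g^2 + 112*g^2 + 168*g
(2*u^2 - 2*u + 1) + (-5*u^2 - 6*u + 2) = -3*u^2 - 8*u + 3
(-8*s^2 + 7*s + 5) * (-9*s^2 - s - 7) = 72*s^4 - 55*s^3 + 4*s^2 - 54*s - 35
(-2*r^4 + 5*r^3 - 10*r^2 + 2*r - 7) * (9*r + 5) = -18*r^5 + 35*r^4 - 65*r^3 - 32*r^2 - 53*r - 35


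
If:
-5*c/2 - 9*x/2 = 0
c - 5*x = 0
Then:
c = 0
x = 0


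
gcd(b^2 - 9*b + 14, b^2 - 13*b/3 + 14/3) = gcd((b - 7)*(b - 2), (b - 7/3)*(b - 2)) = b - 2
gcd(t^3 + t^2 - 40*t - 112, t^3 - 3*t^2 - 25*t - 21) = t - 7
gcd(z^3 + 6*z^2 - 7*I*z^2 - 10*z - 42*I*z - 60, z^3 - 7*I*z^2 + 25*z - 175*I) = z - 5*I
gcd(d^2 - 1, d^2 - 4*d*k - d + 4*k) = d - 1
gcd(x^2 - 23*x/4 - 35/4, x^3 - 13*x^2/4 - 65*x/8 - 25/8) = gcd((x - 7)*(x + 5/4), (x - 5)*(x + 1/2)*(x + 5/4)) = x + 5/4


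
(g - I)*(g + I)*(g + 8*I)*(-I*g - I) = -I*g^4 + 8*g^3 - I*g^3 + 8*g^2 - I*g^2 + 8*g - I*g + 8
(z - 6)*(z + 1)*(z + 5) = z^3 - 31*z - 30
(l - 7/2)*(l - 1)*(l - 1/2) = l^3 - 5*l^2 + 23*l/4 - 7/4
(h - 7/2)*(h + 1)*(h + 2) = h^3 - h^2/2 - 17*h/2 - 7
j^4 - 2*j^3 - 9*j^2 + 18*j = j*(j - 3)*(j - 2)*(j + 3)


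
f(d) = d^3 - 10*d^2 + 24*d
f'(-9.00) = 447.00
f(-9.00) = -1755.00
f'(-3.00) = 111.00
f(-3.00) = -189.00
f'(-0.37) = 31.81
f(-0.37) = -10.30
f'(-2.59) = 95.92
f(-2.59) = -146.61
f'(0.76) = 10.53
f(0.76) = 12.90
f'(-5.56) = 227.94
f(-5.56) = -614.46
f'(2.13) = -4.99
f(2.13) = 15.41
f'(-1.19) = 52.05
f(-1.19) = -44.41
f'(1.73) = -1.62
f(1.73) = 16.77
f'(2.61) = -7.76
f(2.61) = 12.30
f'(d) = 3*d^2 - 20*d + 24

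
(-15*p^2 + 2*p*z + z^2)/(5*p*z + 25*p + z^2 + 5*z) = (-3*p + z)/(z + 5)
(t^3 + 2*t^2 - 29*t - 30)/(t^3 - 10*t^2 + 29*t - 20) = (t^2 + 7*t + 6)/(t^2 - 5*t + 4)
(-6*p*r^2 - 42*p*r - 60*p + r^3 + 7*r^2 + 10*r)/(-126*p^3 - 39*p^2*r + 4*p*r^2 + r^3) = (r^2 + 7*r + 10)/(21*p^2 + 10*p*r + r^2)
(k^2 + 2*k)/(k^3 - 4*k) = 1/(k - 2)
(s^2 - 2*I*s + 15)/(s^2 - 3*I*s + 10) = (s + 3*I)/(s + 2*I)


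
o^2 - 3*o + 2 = (o - 2)*(o - 1)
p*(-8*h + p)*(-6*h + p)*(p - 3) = 48*h^2*p^2 - 144*h^2*p - 14*h*p^3 + 42*h*p^2 + p^4 - 3*p^3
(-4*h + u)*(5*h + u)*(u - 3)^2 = -20*h^2*u^2 + 120*h^2*u - 180*h^2 + h*u^3 - 6*h*u^2 + 9*h*u + u^4 - 6*u^3 + 9*u^2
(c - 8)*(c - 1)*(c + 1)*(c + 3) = c^4 - 5*c^3 - 25*c^2 + 5*c + 24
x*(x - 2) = x^2 - 2*x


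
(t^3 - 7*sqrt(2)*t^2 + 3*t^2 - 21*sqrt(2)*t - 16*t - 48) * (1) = t^3 - 7*sqrt(2)*t^2 + 3*t^2 - 21*sqrt(2)*t - 16*t - 48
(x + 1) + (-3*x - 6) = -2*x - 5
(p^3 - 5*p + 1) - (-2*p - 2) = p^3 - 3*p + 3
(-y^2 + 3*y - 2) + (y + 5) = -y^2 + 4*y + 3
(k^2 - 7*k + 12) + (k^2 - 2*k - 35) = 2*k^2 - 9*k - 23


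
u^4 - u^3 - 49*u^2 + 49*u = u*(u - 7)*(u - 1)*(u + 7)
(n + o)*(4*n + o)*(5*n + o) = 20*n^3 + 29*n^2*o + 10*n*o^2 + o^3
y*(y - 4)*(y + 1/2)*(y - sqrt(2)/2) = y^4 - 7*y^3/2 - sqrt(2)*y^3/2 - 2*y^2 + 7*sqrt(2)*y^2/4 + sqrt(2)*y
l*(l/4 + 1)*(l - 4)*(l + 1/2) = l^4/4 + l^3/8 - 4*l^2 - 2*l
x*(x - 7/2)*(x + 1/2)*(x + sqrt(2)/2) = x^4 - 3*x^3 + sqrt(2)*x^3/2 - 3*sqrt(2)*x^2/2 - 7*x^2/4 - 7*sqrt(2)*x/8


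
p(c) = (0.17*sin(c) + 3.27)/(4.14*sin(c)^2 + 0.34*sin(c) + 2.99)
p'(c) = (-8.28*sin(c)*cos(c) - 0.34*cos(c))*(0.17*sin(c) + 3.27)/(4.14*sin(c)^2 + 0.34*sin(c) + 2.99)^2 + 0.17*cos(c)/(4.14*sin(c)^2 + 0.34*sin(c) + 2.99)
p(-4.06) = 0.58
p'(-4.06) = 0.40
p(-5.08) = 0.50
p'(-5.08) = -0.20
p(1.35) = 0.47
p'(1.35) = -0.11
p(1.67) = 0.46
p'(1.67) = 0.05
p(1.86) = 0.48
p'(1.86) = 0.15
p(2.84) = 0.96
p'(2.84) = 0.70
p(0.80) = 0.63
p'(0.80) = -0.49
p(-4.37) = 0.49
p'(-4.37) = 0.18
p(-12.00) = 0.77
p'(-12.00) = -0.68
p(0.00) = 1.09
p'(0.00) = -0.07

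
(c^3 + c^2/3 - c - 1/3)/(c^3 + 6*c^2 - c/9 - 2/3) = 3*(c^2 - 1)/(3*c^2 + 17*c - 6)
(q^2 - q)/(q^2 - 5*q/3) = 3*(q - 1)/(3*q - 5)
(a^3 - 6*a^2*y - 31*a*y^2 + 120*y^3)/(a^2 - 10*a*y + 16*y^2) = (-a^2 - 2*a*y + 15*y^2)/(-a + 2*y)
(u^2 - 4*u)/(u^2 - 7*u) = (u - 4)/(u - 7)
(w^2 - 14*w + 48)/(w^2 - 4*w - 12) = (w - 8)/(w + 2)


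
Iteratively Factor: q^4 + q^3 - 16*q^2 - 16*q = (q)*(q^3 + q^2 - 16*q - 16) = q*(q - 4)*(q^2 + 5*q + 4) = q*(q - 4)*(q + 4)*(q + 1)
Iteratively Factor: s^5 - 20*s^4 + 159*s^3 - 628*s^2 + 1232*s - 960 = (s - 3)*(s^4 - 17*s^3 + 108*s^2 - 304*s + 320) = (s - 4)*(s - 3)*(s^3 - 13*s^2 + 56*s - 80) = (s - 5)*(s - 4)*(s - 3)*(s^2 - 8*s + 16) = (s - 5)*(s - 4)^2*(s - 3)*(s - 4)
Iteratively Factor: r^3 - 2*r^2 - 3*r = (r - 3)*(r^2 + r) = (r - 3)*(r + 1)*(r)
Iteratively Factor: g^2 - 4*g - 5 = (g + 1)*(g - 5)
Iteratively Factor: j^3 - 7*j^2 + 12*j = (j - 4)*(j^2 - 3*j) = (j - 4)*(j - 3)*(j)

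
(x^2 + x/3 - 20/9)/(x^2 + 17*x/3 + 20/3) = (x - 4/3)/(x + 4)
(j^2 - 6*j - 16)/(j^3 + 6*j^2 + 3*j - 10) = (j - 8)/(j^2 + 4*j - 5)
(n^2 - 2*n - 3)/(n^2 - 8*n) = (n^2 - 2*n - 3)/(n*(n - 8))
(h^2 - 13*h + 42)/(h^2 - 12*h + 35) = (h - 6)/(h - 5)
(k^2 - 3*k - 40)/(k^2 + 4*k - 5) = (k - 8)/(k - 1)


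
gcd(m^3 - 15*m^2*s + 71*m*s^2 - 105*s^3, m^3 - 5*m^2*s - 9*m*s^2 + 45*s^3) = m^2 - 8*m*s + 15*s^2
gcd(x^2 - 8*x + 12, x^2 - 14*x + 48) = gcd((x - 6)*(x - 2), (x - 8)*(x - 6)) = x - 6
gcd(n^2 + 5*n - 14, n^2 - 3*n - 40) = 1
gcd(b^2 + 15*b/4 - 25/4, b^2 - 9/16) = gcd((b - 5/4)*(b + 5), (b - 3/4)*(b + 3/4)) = 1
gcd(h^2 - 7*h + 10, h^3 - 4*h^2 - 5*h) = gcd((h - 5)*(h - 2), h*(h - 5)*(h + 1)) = h - 5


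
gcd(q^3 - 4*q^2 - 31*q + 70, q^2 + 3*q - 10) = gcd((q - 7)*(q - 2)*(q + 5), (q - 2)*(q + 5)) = q^2 + 3*q - 10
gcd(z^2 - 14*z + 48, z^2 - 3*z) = 1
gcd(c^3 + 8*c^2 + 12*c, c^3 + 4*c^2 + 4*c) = c^2 + 2*c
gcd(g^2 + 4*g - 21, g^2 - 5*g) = 1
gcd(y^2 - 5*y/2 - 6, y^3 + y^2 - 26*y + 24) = y - 4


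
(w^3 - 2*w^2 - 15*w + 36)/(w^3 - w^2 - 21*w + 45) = (w + 4)/(w + 5)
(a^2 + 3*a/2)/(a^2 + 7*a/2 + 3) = a/(a + 2)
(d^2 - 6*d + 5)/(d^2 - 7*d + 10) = (d - 1)/(d - 2)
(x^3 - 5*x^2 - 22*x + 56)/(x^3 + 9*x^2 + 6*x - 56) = (x - 7)/(x + 7)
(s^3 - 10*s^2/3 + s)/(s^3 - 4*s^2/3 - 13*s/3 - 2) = s*(3*s - 1)/(3*s^2 + 5*s + 2)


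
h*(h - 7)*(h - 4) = h^3 - 11*h^2 + 28*h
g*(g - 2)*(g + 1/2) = g^3 - 3*g^2/2 - g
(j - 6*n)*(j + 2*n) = j^2 - 4*j*n - 12*n^2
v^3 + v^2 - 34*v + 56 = (v - 4)*(v - 2)*(v + 7)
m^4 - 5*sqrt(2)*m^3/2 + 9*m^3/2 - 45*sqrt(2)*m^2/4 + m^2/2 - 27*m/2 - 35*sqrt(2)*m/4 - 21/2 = (m + 1)*(m + 7/2)*(m - 3*sqrt(2))*(m + sqrt(2)/2)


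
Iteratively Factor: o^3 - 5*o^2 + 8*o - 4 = (o - 2)*(o^2 - 3*o + 2) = (o - 2)^2*(o - 1)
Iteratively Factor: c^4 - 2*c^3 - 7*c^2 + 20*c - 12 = (c - 2)*(c^3 - 7*c + 6) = (c - 2)*(c + 3)*(c^2 - 3*c + 2) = (c - 2)*(c - 1)*(c + 3)*(c - 2)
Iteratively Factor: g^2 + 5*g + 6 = (g + 3)*(g + 2)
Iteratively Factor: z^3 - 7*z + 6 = (z + 3)*(z^2 - 3*z + 2) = (z - 1)*(z + 3)*(z - 2)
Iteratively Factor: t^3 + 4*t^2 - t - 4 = (t + 4)*(t^2 - 1) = (t - 1)*(t + 4)*(t + 1)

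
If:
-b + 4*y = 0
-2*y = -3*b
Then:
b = 0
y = 0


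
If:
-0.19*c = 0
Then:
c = 0.00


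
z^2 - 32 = (z - 4*sqrt(2))*(z + 4*sqrt(2))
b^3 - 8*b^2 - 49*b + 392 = (b - 8)*(b - 7)*(b + 7)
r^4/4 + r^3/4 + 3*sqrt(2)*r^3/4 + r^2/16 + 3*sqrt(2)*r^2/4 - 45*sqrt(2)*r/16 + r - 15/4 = (r/2 + sqrt(2)/2)*(r/2 + sqrt(2))*(r - 3/2)*(r + 5/2)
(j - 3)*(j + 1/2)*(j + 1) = j^3 - 3*j^2/2 - 4*j - 3/2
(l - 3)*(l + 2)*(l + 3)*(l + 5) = l^4 + 7*l^3 + l^2 - 63*l - 90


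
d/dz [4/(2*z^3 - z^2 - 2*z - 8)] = 8*(-3*z^2 + z + 1)/(-2*z^3 + z^2 + 2*z + 8)^2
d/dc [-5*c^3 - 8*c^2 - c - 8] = -15*c^2 - 16*c - 1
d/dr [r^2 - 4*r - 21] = 2*r - 4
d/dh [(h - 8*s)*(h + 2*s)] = 2*h - 6*s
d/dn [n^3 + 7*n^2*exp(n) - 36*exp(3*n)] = 7*n^2*exp(n) + 3*n^2 + 14*n*exp(n) - 108*exp(3*n)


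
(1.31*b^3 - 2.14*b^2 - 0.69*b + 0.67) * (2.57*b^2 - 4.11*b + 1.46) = 3.3667*b^5 - 10.8839*b^4 + 8.9347*b^3 + 1.4334*b^2 - 3.7611*b + 0.9782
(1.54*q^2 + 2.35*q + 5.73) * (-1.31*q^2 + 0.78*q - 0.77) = -2.0174*q^4 - 1.8773*q^3 - 6.8591*q^2 + 2.6599*q - 4.4121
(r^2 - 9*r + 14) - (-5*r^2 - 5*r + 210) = 6*r^2 - 4*r - 196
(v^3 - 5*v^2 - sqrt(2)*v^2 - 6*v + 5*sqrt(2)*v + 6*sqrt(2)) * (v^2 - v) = v^5 - 6*v^4 - sqrt(2)*v^4 - v^3 + 6*sqrt(2)*v^3 + sqrt(2)*v^2 + 6*v^2 - 6*sqrt(2)*v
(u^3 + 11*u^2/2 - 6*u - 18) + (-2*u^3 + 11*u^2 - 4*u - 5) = -u^3 + 33*u^2/2 - 10*u - 23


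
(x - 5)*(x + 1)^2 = x^3 - 3*x^2 - 9*x - 5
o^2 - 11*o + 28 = (o - 7)*(o - 4)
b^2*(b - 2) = b^3 - 2*b^2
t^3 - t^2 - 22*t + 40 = (t - 4)*(t - 2)*(t + 5)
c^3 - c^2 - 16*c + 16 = (c - 4)*(c - 1)*(c + 4)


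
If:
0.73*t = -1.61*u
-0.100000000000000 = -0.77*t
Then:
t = 0.13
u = -0.06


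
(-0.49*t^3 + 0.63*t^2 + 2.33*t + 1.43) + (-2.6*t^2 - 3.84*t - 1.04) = -0.49*t^3 - 1.97*t^2 - 1.51*t + 0.39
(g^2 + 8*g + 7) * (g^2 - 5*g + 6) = g^4 + 3*g^3 - 27*g^2 + 13*g + 42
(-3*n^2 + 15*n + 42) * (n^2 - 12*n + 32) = -3*n^4 + 51*n^3 - 234*n^2 - 24*n + 1344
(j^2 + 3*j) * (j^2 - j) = j^4 + 2*j^3 - 3*j^2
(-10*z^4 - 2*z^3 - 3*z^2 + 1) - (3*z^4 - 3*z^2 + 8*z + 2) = -13*z^4 - 2*z^3 - 8*z - 1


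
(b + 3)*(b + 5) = b^2 + 8*b + 15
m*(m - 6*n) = m^2 - 6*m*n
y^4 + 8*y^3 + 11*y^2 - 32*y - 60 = (y - 2)*(y + 2)*(y + 3)*(y + 5)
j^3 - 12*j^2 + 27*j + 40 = (j - 8)*(j - 5)*(j + 1)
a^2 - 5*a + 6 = (a - 3)*(a - 2)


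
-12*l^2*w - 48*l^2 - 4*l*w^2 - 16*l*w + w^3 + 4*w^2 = (-6*l + w)*(2*l + w)*(w + 4)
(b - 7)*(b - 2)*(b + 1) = b^3 - 8*b^2 + 5*b + 14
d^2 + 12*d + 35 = (d + 5)*(d + 7)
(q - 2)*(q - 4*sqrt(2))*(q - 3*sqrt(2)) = q^3 - 7*sqrt(2)*q^2 - 2*q^2 + 14*sqrt(2)*q + 24*q - 48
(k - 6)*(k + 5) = k^2 - k - 30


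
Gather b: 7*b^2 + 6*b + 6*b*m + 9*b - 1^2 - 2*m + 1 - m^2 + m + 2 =7*b^2 + b*(6*m + 15) - m^2 - m + 2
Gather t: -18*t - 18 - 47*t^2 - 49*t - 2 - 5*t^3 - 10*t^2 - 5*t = -5*t^3 - 57*t^2 - 72*t - 20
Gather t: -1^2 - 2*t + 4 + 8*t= 6*t + 3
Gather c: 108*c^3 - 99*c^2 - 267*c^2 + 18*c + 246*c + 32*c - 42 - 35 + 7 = 108*c^3 - 366*c^2 + 296*c - 70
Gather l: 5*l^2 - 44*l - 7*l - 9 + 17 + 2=5*l^2 - 51*l + 10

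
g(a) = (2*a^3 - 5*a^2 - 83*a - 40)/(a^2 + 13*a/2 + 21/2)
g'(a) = (-2*a - 13/2)*(2*a^3 - 5*a^2 - 83*a - 40)/(a^2 + 13*a/2 + 21/2)^2 + (6*a^2 - 10*a - 83)/(a^2 + 13*a/2 + 21/2) = 2*(4*a^4 + 52*a^3 + 227*a^2 - 50*a - 1223)/(4*a^4 + 52*a^3 + 253*a^2 + 546*a + 441)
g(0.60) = -6.18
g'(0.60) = -2.66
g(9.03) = 1.83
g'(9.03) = 1.80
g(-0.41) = -0.87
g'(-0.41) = -9.12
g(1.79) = -7.62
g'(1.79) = -0.19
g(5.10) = -4.71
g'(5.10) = 1.45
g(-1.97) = 56.36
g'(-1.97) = -116.94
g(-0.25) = -2.19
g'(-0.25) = -7.49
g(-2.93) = 2755.84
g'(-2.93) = -44258.84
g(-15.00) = -48.33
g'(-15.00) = 2.04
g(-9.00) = -35.03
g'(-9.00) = 2.73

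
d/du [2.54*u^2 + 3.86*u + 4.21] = 5.08*u + 3.86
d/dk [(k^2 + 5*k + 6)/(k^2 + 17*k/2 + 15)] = 2*(7*k^2 + 36*k + 48)/(4*k^4 + 68*k^3 + 409*k^2 + 1020*k + 900)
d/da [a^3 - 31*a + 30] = 3*a^2 - 31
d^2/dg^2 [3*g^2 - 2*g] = 6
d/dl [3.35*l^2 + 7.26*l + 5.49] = 6.7*l + 7.26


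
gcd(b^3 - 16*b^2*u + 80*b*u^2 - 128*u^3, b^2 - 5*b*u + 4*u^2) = -b + 4*u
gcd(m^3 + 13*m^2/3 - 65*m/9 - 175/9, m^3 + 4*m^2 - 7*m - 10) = m + 5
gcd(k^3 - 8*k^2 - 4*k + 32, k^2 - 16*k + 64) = k - 8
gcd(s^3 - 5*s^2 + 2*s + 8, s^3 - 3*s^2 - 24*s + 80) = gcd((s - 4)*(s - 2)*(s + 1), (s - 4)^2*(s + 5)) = s - 4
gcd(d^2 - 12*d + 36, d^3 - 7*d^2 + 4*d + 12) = d - 6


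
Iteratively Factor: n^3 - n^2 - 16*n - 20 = (n + 2)*(n^2 - 3*n - 10) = (n + 2)^2*(n - 5)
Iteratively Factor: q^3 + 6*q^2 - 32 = (q + 4)*(q^2 + 2*q - 8) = (q + 4)^2*(q - 2)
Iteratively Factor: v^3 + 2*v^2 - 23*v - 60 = (v - 5)*(v^2 + 7*v + 12) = (v - 5)*(v + 3)*(v + 4)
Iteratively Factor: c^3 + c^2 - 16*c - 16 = (c - 4)*(c^2 + 5*c + 4) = (c - 4)*(c + 4)*(c + 1)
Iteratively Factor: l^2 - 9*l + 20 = (l - 4)*(l - 5)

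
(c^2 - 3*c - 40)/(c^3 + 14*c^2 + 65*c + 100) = (c - 8)/(c^2 + 9*c + 20)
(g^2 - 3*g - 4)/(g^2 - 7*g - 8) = (g - 4)/(g - 8)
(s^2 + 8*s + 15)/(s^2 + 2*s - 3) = (s + 5)/(s - 1)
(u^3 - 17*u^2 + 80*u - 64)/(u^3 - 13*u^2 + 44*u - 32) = (u - 8)/(u - 4)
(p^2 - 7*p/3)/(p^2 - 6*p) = (p - 7/3)/(p - 6)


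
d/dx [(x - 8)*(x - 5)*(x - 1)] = 3*x^2 - 28*x + 53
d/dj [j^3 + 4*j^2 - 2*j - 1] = 3*j^2 + 8*j - 2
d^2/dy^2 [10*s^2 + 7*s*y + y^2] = 2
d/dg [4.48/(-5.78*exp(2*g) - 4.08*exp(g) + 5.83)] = (51.7888*exp(g) + 18.2784)*exp(g)/(5.78*exp(2*g) + 4.08*exp(g) - 5.83)^2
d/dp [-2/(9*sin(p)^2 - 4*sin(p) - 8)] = 4*(9*sin(p) - 2)*cos(p)/(-9*sin(p)^2 + 4*sin(p) + 8)^2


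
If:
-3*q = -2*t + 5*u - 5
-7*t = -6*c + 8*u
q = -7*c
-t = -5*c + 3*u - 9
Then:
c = 197/42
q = -197/6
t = -283/21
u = 643/42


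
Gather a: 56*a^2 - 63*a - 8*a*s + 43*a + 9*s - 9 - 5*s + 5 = 56*a^2 + a*(-8*s - 20) + 4*s - 4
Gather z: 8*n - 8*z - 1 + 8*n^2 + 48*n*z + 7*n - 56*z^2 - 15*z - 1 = 8*n^2 + 15*n - 56*z^2 + z*(48*n - 23) - 2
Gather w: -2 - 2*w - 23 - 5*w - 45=-7*w - 70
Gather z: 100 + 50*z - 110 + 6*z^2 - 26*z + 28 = 6*z^2 + 24*z + 18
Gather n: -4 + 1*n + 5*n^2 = 5*n^2 + n - 4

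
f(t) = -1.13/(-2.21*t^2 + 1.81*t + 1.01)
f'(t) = -1.13*(4.42*t - 1.81)/(-2.21*t^2 + 1.81*t + 1.01)^2 = (2.0453 - 4.9946*t)/(-2.21*t^2 + 1.81*t + 1.01)^2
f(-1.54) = 0.16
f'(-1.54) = 0.20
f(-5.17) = 0.02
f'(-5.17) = 0.01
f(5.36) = 0.02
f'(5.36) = -0.01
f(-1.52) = 0.17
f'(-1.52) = 0.21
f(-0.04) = -1.21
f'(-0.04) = 2.57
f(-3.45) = 0.04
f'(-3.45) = 0.02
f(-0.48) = 3.07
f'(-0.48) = 32.81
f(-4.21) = 0.02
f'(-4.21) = 0.01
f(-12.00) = 0.00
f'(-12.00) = 0.00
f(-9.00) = 0.01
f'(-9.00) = 0.00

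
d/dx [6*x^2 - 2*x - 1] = 12*x - 2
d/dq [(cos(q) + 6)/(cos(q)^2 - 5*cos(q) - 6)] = (cos(q)^2 + 12*cos(q) - 24)*sin(q)/(sin(q)^2 + 5*cos(q) + 5)^2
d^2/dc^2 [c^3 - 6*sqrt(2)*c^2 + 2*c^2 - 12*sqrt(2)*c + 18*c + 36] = 6*c - 12*sqrt(2) + 4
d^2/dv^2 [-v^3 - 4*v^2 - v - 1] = -6*v - 8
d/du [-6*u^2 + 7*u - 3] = 7 - 12*u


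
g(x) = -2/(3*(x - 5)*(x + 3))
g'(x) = 2/(3*(x - 5)*(x + 3)^2) + 2/(3*(x - 5)^2*(x + 3)) = 4*(x - 1)/(3*(x - 5)^2*(x + 3)^2)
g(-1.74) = 0.08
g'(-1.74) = -0.05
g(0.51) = 0.04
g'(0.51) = -0.00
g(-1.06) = 0.06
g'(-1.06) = -0.02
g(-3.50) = -0.16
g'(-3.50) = -0.33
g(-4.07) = -0.07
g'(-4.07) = -0.07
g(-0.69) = 0.05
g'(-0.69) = -0.01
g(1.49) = 0.04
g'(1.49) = 0.00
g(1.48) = 0.04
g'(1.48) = 0.00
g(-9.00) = -0.00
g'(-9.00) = 0.00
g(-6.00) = -0.02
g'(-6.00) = -0.00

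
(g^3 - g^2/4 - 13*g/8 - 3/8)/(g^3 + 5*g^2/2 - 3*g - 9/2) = (g + 1/4)/(g + 3)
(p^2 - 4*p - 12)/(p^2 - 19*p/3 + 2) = 3*(p + 2)/(3*p - 1)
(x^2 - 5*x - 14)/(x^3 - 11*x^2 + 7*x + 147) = (x + 2)/(x^2 - 4*x - 21)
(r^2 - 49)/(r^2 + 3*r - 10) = (r^2 - 49)/(r^2 + 3*r - 10)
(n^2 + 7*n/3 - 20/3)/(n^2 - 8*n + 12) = (3*n^2 + 7*n - 20)/(3*(n^2 - 8*n + 12))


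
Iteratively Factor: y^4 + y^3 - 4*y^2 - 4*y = (y)*(y^3 + y^2 - 4*y - 4) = y*(y + 2)*(y^2 - y - 2) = y*(y + 1)*(y + 2)*(y - 2)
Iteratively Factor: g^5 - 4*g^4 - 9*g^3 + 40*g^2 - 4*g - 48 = (g - 2)*(g^4 - 2*g^3 - 13*g^2 + 14*g + 24) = (g - 4)*(g - 2)*(g^3 + 2*g^2 - 5*g - 6) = (g - 4)*(g - 2)*(g + 1)*(g^2 + g - 6) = (g - 4)*(g - 2)^2*(g + 1)*(g + 3)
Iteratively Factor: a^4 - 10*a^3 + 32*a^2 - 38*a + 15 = (a - 1)*(a^3 - 9*a^2 + 23*a - 15) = (a - 1)^2*(a^2 - 8*a + 15) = (a - 5)*(a - 1)^2*(a - 3)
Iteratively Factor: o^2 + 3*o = (o + 3)*(o)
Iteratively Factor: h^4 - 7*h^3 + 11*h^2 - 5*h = (h)*(h^3 - 7*h^2 + 11*h - 5) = h*(h - 1)*(h^2 - 6*h + 5) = h*(h - 1)^2*(h - 5)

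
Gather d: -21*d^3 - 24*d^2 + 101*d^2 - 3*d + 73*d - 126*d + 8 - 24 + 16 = -21*d^3 + 77*d^2 - 56*d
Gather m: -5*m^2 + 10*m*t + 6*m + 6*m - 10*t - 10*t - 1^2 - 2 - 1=-5*m^2 + m*(10*t + 12) - 20*t - 4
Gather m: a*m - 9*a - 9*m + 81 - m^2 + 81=-9*a - m^2 + m*(a - 9) + 162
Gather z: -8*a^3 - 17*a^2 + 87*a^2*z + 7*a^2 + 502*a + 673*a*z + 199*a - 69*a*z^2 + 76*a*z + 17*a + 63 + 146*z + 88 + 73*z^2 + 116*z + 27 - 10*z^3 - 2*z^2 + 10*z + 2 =-8*a^3 - 10*a^2 + 718*a - 10*z^3 + z^2*(71 - 69*a) + z*(87*a^2 + 749*a + 272) + 180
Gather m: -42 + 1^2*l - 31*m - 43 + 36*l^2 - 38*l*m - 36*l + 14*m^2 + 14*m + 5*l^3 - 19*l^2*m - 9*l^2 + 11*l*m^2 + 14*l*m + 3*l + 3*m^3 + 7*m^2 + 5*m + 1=5*l^3 + 27*l^2 - 32*l + 3*m^3 + m^2*(11*l + 21) + m*(-19*l^2 - 24*l - 12) - 84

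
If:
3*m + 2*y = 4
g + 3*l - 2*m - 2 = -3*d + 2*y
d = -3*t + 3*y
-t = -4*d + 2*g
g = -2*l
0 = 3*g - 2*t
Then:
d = 294/67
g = 336/67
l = -168/67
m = -312/67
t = 504/67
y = 602/67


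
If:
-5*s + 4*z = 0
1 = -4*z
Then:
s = -1/5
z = -1/4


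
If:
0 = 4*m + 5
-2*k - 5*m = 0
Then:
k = 25/8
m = -5/4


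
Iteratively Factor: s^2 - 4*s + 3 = (s - 3)*(s - 1)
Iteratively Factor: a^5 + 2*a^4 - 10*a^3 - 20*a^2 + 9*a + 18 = (a + 2)*(a^4 - 10*a^2 + 9) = (a + 1)*(a + 2)*(a^3 - a^2 - 9*a + 9) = (a + 1)*(a + 2)*(a + 3)*(a^2 - 4*a + 3) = (a - 3)*(a + 1)*(a + 2)*(a + 3)*(a - 1)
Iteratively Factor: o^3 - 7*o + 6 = (o - 1)*(o^2 + o - 6) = (o - 1)*(o + 3)*(o - 2)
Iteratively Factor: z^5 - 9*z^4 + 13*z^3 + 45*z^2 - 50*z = (z + 2)*(z^4 - 11*z^3 + 35*z^2 - 25*z) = (z - 5)*(z + 2)*(z^3 - 6*z^2 + 5*z) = z*(z - 5)*(z + 2)*(z^2 - 6*z + 5) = z*(z - 5)*(z - 1)*(z + 2)*(z - 5)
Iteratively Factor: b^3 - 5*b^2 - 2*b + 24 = (b - 4)*(b^2 - b - 6) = (b - 4)*(b - 3)*(b + 2)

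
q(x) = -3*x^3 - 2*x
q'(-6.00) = -326.00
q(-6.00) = 660.00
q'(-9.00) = -731.00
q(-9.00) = 2205.00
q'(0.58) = -5.03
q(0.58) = -1.75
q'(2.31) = -50.02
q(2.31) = -41.60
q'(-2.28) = -48.79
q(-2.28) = 40.12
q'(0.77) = -7.34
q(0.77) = -2.91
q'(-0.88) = -8.97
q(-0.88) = 3.80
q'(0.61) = -5.35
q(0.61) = -1.90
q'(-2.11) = -42.07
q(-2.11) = 32.40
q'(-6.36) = -366.05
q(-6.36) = 784.50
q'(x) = -9*x^2 - 2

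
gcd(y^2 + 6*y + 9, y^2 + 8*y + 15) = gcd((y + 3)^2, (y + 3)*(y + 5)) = y + 3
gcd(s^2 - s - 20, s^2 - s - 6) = 1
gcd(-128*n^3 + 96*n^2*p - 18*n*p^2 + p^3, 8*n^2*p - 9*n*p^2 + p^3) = -8*n + p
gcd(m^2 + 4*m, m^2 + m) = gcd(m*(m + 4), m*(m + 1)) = m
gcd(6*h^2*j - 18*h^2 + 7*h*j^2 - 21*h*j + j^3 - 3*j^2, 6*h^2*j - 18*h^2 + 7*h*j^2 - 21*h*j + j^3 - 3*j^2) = 6*h^2*j - 18*h^2 + 7*h*j^2 - 21*h*j + j^3 - 3*j^2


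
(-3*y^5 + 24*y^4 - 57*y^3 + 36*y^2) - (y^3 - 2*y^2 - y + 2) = -3*y^5 + 24*y^4 - 58*y^3 + 38*y^2 + y - 2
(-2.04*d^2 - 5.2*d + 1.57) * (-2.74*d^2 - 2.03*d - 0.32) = 5.5896*d^4 + 18.3892*d^3 + 6.907*d^2 - 1.5231*d - 0.5024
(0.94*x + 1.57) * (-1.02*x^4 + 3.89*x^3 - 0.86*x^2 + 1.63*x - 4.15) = -0.9588*x^5 + 2.0552*x^4 + 5.2989*x^3 + 0.182*x^2 - 1.3419*x - 6.5155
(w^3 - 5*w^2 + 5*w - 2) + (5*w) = w^3 - 5*w^2 + 10*w - 2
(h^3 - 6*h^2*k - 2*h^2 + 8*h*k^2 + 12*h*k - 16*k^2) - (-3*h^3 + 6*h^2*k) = 4*h^3 - 12*h^2*k - 2*h^2 + 8*h*k^2 + 12*h*k - 16*k^2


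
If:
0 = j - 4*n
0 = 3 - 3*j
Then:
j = 1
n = 1/4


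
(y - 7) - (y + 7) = -14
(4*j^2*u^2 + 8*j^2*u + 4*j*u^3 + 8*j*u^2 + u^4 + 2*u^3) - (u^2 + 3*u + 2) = 4*j^2*u^2 + 8*j^2*u + 4*j*u^3 + 8*j*u^2 + u^4 + 2*u^3 - u^2 - 3*u - 2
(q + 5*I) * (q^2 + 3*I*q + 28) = q^3 + 8*I*q^2 + 13*q + 140*I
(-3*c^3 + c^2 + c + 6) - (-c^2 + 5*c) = -3*c^3 + 2*c^2 - 4*c + 6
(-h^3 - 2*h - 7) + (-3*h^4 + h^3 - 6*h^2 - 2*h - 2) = -3*h^4 - 6*h^2 - 4*h - 9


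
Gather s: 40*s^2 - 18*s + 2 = 40*s^2 - 18*s + 2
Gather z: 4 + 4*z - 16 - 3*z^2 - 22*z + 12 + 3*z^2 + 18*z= 0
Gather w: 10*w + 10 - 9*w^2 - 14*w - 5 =-9*w^2 - 4*w + 5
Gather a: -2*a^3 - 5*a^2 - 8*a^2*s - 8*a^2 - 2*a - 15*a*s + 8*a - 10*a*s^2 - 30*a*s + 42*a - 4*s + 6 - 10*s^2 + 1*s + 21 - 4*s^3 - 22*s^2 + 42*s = -2*a^3 + a^2*(-8*s - 13) + a*(-10*s^2 - 45*s + 48) - 4*s^3 - 32*s^2 + 39*s + 27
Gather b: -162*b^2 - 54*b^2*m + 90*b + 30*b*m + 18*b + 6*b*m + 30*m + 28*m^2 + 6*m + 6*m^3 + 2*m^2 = b^2*(-54*m - 162) + b*(36*m + 108) + 6*m^3 + 30*m^2 + 36*m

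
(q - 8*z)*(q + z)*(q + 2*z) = q^3 - 5*q^2*z - 22*q*z^2 - 16*z^3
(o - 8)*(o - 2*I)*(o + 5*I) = o^3 - 8*o^2 + 3*I*o^2 + 10*o - 24*I*o - 80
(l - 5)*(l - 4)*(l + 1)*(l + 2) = l^4 - 6*l^3 - 5*l^2 + 42*l + 40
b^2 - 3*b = b*(b - 3)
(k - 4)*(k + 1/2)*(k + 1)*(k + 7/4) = k^4 - 3*k^3/4 - 79*k^2/8 - 93*k/8 - 7/2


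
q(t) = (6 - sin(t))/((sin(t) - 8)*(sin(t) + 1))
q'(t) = -(6 - sin(t))*cos(t)/((sin(t) - 8)*(sin(t) + 1)^2) - (6 - sin(t))*cos(t)/((sin(t) - 8)^2*(sin(t) + 1)) - cos(t)/((sin(t) - 8)*(sin(t) + 1))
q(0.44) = -0.52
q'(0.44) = 0.35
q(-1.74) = -54.44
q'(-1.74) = -642.22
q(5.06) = -12.98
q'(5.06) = 74.07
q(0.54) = -0.48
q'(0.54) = 0.29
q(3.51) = -1.19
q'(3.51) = -1.78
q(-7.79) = -380.10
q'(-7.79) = 11878.17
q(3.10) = -0.72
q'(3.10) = -0.72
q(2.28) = -0.41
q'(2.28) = -0.17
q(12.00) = -1.65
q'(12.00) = 3.06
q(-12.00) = -0.48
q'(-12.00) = 0.28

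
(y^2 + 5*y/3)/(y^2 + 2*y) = (y + 5/3)/(y + 2)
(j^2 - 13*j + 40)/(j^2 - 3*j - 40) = (j - 5)/(j + 5)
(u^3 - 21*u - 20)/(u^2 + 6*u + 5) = (u^2 - u - 20)/(u + 5)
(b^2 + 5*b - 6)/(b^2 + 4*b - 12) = (b - 1)/(b - 2)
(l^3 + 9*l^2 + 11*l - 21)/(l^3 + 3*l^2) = 1 + 6/l - 7/l^2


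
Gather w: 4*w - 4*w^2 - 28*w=-4*w^2 - 24*w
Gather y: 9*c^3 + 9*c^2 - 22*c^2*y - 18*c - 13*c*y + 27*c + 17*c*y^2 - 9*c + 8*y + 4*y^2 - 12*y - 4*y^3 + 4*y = 9*c^3 + 9*c^2 - 4*y^3 + y^2*(17*c + 4) + y*(-22*c^2 - 13*c)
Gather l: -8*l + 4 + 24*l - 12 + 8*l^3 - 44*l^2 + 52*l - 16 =8*l^3 - 44*l^2 + 68*l - 24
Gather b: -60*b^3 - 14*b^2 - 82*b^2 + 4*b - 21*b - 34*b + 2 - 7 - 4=-60*b^3 - 96*b^2 - 51*b - 9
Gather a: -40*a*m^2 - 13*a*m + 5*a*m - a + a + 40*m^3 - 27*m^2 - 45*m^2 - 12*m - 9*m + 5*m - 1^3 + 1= a*(-40*m^2 - 8*m) + 40*m^3 - 72*m^2 - 16*m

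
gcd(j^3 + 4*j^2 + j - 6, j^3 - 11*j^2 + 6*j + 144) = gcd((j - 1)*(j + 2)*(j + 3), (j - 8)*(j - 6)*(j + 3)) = j + 3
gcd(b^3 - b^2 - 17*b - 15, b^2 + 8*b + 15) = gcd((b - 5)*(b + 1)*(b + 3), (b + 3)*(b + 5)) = b + 3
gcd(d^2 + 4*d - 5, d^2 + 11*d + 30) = d + 5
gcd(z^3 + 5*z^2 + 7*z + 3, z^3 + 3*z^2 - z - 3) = z^2 + 4*z + 3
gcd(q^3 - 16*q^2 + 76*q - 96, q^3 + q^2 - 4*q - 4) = q - 2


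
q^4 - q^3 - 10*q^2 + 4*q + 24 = (q - 3)*(q - 2)*(q + 2)^2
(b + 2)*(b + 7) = b^2 + 9*b + 14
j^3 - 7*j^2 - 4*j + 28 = (j - 7)*(j - 2)*(j + 2)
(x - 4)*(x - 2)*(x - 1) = x^3 - 7*x^2 + 14*x - 8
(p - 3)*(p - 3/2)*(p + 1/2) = p^3 - 4*p^2 + 9*p/4 + 9/4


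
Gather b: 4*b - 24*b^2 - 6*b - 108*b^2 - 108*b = -132*b^2 - 110*b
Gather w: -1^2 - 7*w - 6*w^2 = -6*w^2 - 7*w - 1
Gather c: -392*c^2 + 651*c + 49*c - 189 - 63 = -392*c^2 + 700*c - 252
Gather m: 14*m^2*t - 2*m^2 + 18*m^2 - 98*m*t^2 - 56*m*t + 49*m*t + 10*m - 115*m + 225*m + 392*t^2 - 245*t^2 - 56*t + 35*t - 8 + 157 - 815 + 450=m^2*(14*t + 16) + m*(-98*t^2 - 7*t + 120) + 147*t^2 - 21*t - 216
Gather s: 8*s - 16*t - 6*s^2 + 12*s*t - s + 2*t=-6*s^2 + s*(12*t + 7) - 14*t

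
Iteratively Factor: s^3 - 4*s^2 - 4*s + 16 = (s - 2)*(s^2 - 2*s - 8) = (s - 2)*(s + 2)*(s - 4)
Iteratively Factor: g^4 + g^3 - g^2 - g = (g + 1)*(g^3 - g) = (g - 1)*(g + 1)*(g^2 + g) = (g - 1)*(g + 1)^2*(g)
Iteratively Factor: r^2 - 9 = (r + 3)*(r - 3)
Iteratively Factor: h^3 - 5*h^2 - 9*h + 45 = (h + 3)*(h^2 - 8*h + 15) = (h - 3)*(h + 3)*(h - 5)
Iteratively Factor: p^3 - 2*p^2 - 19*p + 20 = (p - 5)*(p^2 + 3*p - 4) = (p - 5)*(p + 4)*(p - 1)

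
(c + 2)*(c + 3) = c^2 + 5*c + 6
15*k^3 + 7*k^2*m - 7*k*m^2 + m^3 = (-5*k + m)*(-3*k + m)*(k + m)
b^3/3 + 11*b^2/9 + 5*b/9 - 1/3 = (b/3 + 1)*(b - 1/3)*(b + 1)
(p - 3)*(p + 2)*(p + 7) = p^3 + 6*p^2 - 13*p - 42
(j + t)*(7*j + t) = 7*j^2 + 8*j*t + t^2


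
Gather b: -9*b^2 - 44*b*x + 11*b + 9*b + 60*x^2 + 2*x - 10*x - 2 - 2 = -9*b^2 + b*(20 - 44*x) + 60*x^2 - 8*x - 4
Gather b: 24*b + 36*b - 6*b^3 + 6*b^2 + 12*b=-6*b^3 + 6*b^2 + 72*b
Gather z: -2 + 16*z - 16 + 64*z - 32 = 80*z - 50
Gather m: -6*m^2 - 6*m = -6*m^2 - 6*m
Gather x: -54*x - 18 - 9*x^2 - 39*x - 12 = -9*x^2 - 93*x - 30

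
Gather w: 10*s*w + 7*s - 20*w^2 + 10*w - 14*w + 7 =7*s - 20*w^2 + w*(10*s - 4) + 7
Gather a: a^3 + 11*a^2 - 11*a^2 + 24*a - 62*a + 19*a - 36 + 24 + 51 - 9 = a^3 - 19*a + 30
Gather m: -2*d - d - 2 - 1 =-3*d - 3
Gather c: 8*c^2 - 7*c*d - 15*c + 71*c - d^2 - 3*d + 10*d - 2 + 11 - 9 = 8*c^2 + c*(56 - 7*d) - d^2 + 7*d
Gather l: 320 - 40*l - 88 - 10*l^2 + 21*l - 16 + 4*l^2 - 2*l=-6*l^2 - 21*l + 216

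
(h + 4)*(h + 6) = h^2 + 10*h + 24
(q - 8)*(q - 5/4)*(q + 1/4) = q^3 - 9*q^2 + 123*q/16 + 5/2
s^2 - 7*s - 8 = (s - 8)*(s + 1)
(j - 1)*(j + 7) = j^2 + 6*j - 7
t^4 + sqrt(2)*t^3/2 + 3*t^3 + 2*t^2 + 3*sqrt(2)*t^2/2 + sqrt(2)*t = t*(t + 1)*(t + 2)*(t + sqrt(2)/2)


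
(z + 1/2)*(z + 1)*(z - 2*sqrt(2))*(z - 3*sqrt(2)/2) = z^4 - 7*sqrt(2)*z^3/2 + 3*z^3/2 - 21*sqrt(2)*z^2/4 + 13*z^2/2 - 7*sqrt(2)*z/4 + 9*z + 3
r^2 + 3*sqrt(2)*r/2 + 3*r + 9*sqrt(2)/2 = (r + 3)*(r + 3*sqrt(2)/2)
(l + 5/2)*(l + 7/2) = l^2 + 6*l + 35/4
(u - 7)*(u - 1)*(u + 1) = u^3 - 7*u^2 - u + 7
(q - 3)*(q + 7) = q^2 + 4*q - 21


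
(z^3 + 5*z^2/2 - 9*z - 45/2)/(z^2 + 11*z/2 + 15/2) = z - 3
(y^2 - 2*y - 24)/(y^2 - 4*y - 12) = (y + 4)/(y + 2)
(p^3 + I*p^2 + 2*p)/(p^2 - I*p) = p + 2*I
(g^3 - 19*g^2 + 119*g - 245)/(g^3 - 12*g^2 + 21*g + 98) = (g - 5)/(g + 2)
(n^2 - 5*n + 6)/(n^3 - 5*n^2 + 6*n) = 1/n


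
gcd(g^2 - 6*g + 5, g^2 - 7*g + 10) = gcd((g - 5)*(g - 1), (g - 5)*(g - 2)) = g - 5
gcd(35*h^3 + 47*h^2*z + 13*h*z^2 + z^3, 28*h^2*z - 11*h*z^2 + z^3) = 1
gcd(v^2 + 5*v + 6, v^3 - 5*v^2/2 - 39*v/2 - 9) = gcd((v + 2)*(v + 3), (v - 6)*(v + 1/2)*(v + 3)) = v + 3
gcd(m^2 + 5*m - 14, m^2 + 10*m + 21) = m + 7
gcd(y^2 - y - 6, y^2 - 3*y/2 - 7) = y + 2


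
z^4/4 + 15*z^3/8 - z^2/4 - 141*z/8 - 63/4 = (z/4 + 1/4)*(z - 3)*(z + 7/2)*(z + 6)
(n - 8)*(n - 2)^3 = n^4 - 14*n^3 + 60*n^2 - 104*n + 64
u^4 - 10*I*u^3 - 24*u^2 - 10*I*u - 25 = (u - 5*I)^2*(u - I)*(u + I)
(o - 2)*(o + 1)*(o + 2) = o^3 + o^2 - 4*o - 4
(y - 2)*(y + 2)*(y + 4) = y^3 + 4*y^2 - 4*y - 16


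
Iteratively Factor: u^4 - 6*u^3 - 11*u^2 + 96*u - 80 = (u - 4)*(u^3 - 2*u^2 - 19*u + 20) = (u - 5)*(u - 4)*(u^2 + 3*u - 4) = (u - 5)*(u - 4)*(u - 1)*(u + 4)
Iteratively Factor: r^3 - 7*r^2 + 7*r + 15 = (r - 5)*(r^2 - 2*r - 3) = (r - 5)*(r + 1)*(r - 3)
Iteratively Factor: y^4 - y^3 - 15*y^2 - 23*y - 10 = (y + 1)*(y^3 - 2*y^2 - 13*y - 10) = (y + 1)*(y + 2)*(y^2 - 4*y - 5) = (y - 5)*(y + 1)*(y + 2)*(y + 1)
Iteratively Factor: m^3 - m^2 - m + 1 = (m - 1)*(m^2 - 1) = (m - 1)^2*(m + 1)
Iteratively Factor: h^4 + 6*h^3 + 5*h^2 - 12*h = (h + 4)*(h^3 + 2*h^2 - 3*h) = h*(h + 4)*(h^2 + 2*h - 3) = h*(h + 3)*(h + 4)*(h - 1)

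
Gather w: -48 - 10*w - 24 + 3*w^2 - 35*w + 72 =3*w^2 - 45*w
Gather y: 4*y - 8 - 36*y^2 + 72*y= -36*y^2 + 76*y - 8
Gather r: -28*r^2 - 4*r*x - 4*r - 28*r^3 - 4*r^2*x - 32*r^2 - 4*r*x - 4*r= -28*r^3 + r^2*(-4*x - 60) + r*(-8*x - 8)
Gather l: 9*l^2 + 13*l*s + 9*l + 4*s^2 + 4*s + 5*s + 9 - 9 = 9*l^2 + l*(13*s + 9) + 4*s^2 + 9*s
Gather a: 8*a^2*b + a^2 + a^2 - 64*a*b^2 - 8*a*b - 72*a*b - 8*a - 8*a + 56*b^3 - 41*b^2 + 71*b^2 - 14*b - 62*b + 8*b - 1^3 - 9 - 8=a^2*(8*b + 2) + a*(-64*b^2 - 80*b - 16) + 56*b^3 + 30*b^2 - 68*b - 18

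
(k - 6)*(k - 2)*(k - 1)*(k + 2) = k^4 - 7*k^3 + 2*k^2 + 28*k - 24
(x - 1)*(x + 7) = x^2 + 6*x - 7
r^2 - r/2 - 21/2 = (r - 7/2)*(r + 3)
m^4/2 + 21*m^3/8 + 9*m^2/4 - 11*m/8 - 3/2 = (m/2 + 1/2)*(m - 3/4)*(m + 1)*(m + 4)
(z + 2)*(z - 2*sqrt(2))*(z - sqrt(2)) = z^3 - 3*sqrt(2)*z^2 + 2*z^2 - 6*sqrt(2)*z + 4*z + 8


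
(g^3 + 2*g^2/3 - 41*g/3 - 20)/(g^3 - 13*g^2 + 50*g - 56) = (g^2 + 14*g/3 + 5)/(g^2 - 9*g + 14)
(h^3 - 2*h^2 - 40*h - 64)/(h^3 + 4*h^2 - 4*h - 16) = (h - 8)/(h - 2)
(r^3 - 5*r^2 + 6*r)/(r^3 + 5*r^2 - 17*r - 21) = r*(r - 2)/(r^2 + 8*r + 7)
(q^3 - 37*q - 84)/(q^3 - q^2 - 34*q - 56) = (q + 3)/(q + 2)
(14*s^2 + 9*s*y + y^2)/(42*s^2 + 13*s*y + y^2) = (2*s + y)/(6*s + y)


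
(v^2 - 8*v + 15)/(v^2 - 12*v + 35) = (v - 3)/(v - 7)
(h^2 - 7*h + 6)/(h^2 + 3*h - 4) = (h - 6)/(h + 4)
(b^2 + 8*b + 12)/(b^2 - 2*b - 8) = (b + 6)/(b - 4)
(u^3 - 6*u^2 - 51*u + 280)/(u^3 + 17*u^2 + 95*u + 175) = (u^2 - 13*u + 40)/(u^2 + 10*u + 25)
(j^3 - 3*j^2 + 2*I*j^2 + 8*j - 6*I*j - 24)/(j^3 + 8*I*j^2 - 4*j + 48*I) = (j - 3)/(j + 6*I)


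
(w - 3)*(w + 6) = w^2 + 3*w - 18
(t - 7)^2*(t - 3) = t^3 - 17*t^2 + 91*t - 147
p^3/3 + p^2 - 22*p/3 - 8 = (p/3 + 1/3)*(p - 4)*(p + 6)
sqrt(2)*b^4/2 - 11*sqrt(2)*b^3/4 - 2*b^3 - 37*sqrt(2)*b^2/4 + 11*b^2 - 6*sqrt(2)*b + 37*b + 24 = (b - 8)*(b + 3/2)*(b - 2*sqrt(2))*(sqrt(2)*b/2 + sqrt(2)/2)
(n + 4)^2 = n^2 + 8*n + 16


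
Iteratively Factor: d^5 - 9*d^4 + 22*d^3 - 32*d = (d)*(d^4 - 9*d^3 + 22*d^2 - 32) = d*(d + 1)*(d^3 - 10*d^2 + 32*d - 32) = d*(d - 2)*(d + 1)*(d^2 - 8*d + 16) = d*(d - 4)*(d - 2)*(d + 1)*(d - 4)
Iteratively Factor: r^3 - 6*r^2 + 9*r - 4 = (r - 4)*(r^2 - 2*r + 1) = (r - 4)*(r - 1)*(r - 1)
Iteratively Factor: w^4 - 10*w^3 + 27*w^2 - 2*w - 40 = (w - 4)*(w^3 - 6*w^2 + 3*w + 10) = (w - 4)*(w - 2)*(w^2 - 4*w - 5) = (w - 5)*(w - 4)*(w - 2)*(w + 1)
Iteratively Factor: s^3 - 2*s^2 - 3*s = (s + 1)*(s^2 - 3*s) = (s - 3)*(s + 1)*(s)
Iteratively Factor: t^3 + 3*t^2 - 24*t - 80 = (t + 4)*(t^2 - t - 20) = (t - 5)*(t + 4)*(t + 4)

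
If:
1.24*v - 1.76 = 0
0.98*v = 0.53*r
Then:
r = 2.62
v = 1.42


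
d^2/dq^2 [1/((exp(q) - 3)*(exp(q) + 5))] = (4*exp(3*q) + 6*exp(2*q) + 64*exp(q) + 30)*exp(q)/(exp(6*q) + 6*exp(5*q) - 33*exp(4*q) - 172*exp(3*q) + 495*exp(2*q) + 1350*exp(q) - 3375)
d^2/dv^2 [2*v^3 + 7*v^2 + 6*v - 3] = 12*v + 14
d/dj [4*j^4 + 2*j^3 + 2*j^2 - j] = 16*j^3 + 6*j^2 + 4*j - 1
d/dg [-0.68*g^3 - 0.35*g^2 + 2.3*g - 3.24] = -2.04*g^2 - 0.7*g + 2.3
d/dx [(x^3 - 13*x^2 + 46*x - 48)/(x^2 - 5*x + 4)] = (x^4 - 10*x^3 + 31*x^2 - 8*x - 56)/(x^4 - 10*x^3 + 33*x^2 - 40*x + 16)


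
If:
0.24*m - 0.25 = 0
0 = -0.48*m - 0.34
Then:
No Solution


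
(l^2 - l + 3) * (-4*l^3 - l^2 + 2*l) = -4*l^5 + 3*l^4 - 9*l^3 - 5*l^2 + 6*l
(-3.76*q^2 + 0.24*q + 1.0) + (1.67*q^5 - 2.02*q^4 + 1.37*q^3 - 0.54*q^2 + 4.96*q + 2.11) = 1.67*q^5 - 2.02*q^4 + 1.37*q^3 - 4.3*q^2 + 5.2*q + 3.11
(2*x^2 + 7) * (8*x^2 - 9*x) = 16*x^4 - 18*x^3 + 56*x^2 - 63*x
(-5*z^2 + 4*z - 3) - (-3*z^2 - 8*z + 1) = -2*z^2 + 12*z - 4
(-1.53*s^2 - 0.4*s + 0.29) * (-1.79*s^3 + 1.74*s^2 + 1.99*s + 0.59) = 2.7387*s^5 - 1.9462*s^4 - 4.2598*s^3 - 1.1941*s^2 + 0.3411*s + 0.1711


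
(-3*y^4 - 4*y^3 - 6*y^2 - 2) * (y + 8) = -3*y^5 - 28*y^4 - 38*y^3 - 48*y^2 - 2*y - 16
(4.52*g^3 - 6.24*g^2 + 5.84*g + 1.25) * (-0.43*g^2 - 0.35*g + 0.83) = -1.9436*g^5 + 1.1012*g^4 + 3.4244*g^3 - 7.7607*g^2 + 4.4097*g + 1.0375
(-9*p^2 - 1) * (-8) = 72*p^2 + 8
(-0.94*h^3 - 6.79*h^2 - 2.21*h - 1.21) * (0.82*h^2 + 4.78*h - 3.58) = -0.7708*h^5 - 10.061*h^4 - 30.9032*h^3 + 12.7522*h^2 + 2.128*h + 4.3318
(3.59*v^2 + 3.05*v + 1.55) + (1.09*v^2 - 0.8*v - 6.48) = 4.68*v^2 + 2.25*v - 4.93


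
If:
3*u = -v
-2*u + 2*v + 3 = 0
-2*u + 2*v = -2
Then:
No Solution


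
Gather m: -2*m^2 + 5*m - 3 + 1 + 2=-2*m^2 + 5*m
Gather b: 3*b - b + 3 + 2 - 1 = 2*b + 4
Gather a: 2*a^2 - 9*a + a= 2*a^2 - 8*a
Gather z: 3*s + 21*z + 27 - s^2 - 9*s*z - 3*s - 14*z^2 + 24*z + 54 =-s^2 - 14*z^2 + z*(45 - 9*s) + 81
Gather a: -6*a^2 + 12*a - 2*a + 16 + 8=-6*a^2 + 10*a + 24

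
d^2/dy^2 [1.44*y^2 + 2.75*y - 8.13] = 2.88000000000000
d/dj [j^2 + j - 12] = 2*j + 1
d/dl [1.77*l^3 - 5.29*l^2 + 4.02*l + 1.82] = 5.31*l^2 - 10.58*l + 4.02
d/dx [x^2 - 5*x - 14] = 2*x - 5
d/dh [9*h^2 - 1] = 18*h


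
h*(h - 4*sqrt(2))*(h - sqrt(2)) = h^3 - 5*sqrt(2)*h^2 + 8*h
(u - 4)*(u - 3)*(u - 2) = u^3 - 9*u^2 + 26*u - 24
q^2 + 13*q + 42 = (q + 6)*(q + 7)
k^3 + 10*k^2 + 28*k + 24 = (k + 2)^2*(k + 6)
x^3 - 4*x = x*(x - 2)*(x + 2)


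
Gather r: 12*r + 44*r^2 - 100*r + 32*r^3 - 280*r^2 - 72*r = 32*r^3 - 236*r^2 - 160*r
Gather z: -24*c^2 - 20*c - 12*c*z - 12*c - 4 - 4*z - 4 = -24*c^2 - 32*c + z*(-12*c - 4) - 8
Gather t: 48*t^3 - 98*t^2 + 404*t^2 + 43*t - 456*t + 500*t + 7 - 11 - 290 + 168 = 48*t^3 + 306*t^2 + 87*t - 126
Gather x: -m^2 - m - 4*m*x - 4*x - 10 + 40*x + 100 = -m^2 - m + x*(36 - 4*m) + 90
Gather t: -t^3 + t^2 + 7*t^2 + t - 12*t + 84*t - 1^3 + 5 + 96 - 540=-t^3 + 8*t^2 + 73*t - 440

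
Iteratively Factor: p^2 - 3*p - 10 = (p - 5)*(p + 2)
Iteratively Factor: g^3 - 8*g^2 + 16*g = (g - 4)*(g^2 - 4*g) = g*(g - 4)*(g - 4)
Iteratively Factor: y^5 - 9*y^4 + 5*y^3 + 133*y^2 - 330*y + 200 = (y + 4)*(y^4 - 13*y^3 + 57*y^2 - 95*y + 50) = (y - 5)*(y + 4)*(y^3 - 8*y^2 + 17*y - 10) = (y - 5)*(y - 2)*(y + 4)*(y^2 - 6*y + 5) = (y - 5)*(y - 2)*(y - 1)*(y + 4)*(y - 5)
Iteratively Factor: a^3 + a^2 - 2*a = (a - 1)*(a^2 + 2*a) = (a - 1)*(a + 2)*(a)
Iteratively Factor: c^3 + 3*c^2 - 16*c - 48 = (c + 4)*(c^2 - c - 12) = (c - 4)*(c + 4)*(c + 3)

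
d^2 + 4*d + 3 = (d + 1)*(d + 3)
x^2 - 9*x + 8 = (x - 8)*(x - 1)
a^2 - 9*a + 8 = (a - 8)*(a - 1)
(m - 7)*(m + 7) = m^2 - 49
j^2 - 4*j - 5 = (j - 5)*(j + 1)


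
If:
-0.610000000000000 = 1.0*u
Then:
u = -0.61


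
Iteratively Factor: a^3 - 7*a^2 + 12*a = (a - 3)*(a^2 - 4*a) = a*(a - 3)*(a - 4)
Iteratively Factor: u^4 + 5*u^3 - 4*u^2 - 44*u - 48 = (u + 4)*(u^3 + u^2 - 8*u - 12) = (u + 2)*(u + 4)*(u^2 - u - 6) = (u + 2)^2*(u + 4)*(u - 3)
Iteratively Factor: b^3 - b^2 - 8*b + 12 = (b - 2)*(b^2 + b - 6) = (b - 2)^2*(b + 3)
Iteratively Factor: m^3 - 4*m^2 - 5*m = (m)*(m^2 - 4*m - 5) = m*(m - 5)*(m + 1)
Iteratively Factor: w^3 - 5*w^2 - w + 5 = (w - 5)*(w^2 - 1) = (w - 5)*(w + 1)*(w - 1)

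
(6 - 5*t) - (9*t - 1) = 7 - 14*t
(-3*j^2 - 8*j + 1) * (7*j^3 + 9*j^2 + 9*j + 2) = -21*j^5 - 83*j^4 - 92*j^3 - 69*j^2 - 7*j + 2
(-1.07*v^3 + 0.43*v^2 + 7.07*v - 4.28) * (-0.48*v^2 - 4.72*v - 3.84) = 0.5136*v^5 + 4.844*v^4 - 1.3144*v^3 - 32.9672*v^2 - 6.9472*v + 16.4352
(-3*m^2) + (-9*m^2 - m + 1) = -12*m^2 - m + 1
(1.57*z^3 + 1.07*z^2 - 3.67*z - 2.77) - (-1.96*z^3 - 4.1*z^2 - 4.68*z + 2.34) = 3.53*z^3 + 5.17*z^2 + 1.01*z - 5.11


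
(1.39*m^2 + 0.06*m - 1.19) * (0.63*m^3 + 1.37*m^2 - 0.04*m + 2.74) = 0.8757*m^5 + 1.9421*m^4 - 0.7231*m^3 + 2.1759*m^2 + 0.212*m - 3.2606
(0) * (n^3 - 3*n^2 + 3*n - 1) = 0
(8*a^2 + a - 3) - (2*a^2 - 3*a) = 6*a^2 + 4*a - 3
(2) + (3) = 5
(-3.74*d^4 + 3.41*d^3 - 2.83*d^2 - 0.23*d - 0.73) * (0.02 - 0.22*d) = 0.8228*d^5 - 0.825*d^4 + 0.6908*d^3 - 0.00600000000000001*d^2 + 0.156*d - 0.0146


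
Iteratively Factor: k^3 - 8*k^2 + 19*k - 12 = (k - 1)*(k^2 - 7*k + 12) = (k - 3)*(k - 1)*(k - 4)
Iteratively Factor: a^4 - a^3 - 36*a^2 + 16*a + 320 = (a - 4)*(a^3 + 3*a^2 - 24*a - 80) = (a - 4)*(a + 4)*(a^2 - a - 20) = (a - 5)*(a - 4)*(a + 4)*(a + 4)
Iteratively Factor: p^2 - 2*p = (p - 2)*(p)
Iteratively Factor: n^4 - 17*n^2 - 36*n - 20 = (n + 2)*(n^3 - 2*n^2 - 13*n - 10) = (n - 5)*(n + 2)*(n^2 + 3*n + 2) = (n - 5)*(n + 1)*(n + 2)*(n + 2)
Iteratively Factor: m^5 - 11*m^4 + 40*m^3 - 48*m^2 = (m)*(m^4 - 11*m^3 + 40*m^2 - 48*m) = m*(m - 3)*(m^3 - 8*m^2 + 16*m) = m*(m - 4)*(m - 3)*(m^2 - 4*m) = m^2*(m - 4)*(m - 3)*(m - 4)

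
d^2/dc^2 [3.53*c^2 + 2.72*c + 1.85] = 7.06000000000000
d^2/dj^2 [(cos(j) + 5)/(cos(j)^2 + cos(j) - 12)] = (-9*(1 - cos(2*j))^2*cos(j) - 19*(1 - cos(2*j))^2 - 661*cos(j) - 530*cos(2*j) - 93*cos(3*j) + 2*cos(5*j) + 162)/(4*(cos(j) - 3)^3*(cos(j) + 4)^3)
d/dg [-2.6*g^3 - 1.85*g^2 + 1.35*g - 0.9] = -7.8*g^2 - 3.7*g + 1.35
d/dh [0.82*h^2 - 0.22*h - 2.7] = 1.64*h - 0.22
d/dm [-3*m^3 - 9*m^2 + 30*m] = -9*m^2 - 18*m + 30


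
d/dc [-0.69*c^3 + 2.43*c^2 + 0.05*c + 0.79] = -2.07*c^2 + 4.86*c + 0.05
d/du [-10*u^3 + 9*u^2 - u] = -30*u^2 + 18*u - 1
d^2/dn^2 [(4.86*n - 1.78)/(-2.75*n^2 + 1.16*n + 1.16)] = ((4.86*n - 1.78)*(5.5*n - 1.16)*(11.0*n - 2.32) + (80.19*n - 21.0652)*(-2.75*n^2 + 1.16*n + 1.16))/(-2.75*n^2 + 1.16*n + 1.16)^3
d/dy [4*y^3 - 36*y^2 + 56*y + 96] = 12*y^2 - 72*y + 56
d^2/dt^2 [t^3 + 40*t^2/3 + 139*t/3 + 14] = 6*t + 80/3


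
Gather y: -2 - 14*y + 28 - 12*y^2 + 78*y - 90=-12*y^2 + 64*y - 64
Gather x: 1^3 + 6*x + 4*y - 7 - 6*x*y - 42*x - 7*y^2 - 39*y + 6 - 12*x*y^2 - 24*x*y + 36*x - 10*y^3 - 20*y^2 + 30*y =x*(-12*y^2 - 30*y) - 10*y^3 - 27*y^2 - 5*y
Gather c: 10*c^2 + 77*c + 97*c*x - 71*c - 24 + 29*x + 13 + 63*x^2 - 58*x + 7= 10*c^2 + c*(97*x + 6) + 63*x^2 - 29*x - 4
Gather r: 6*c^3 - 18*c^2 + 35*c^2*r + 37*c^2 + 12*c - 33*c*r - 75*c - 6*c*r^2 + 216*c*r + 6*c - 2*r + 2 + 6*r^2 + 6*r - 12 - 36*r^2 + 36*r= 6*c^3 + 19*c^2 - 57*c + r^2*(-6*c - 30) + r*(35*c^2 + 183*c + 40) - 10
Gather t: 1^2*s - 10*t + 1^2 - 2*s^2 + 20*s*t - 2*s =-2*s^2 - s + t*(20*s - 10) + 1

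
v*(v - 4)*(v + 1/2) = v^3 - 7*v^2/2 - 2*v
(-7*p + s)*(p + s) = -7*p^2 - 6*p*s + s^2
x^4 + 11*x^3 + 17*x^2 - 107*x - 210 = (x - 3)*(x + 2)*(x + 5)*(x + 7)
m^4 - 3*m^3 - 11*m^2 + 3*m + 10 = (m - 5)*(m - 1)*(m + 1)*(m + 2)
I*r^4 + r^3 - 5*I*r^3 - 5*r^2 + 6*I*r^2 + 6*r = r*(r - 3)*(r - 2)*(I*r + 1)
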